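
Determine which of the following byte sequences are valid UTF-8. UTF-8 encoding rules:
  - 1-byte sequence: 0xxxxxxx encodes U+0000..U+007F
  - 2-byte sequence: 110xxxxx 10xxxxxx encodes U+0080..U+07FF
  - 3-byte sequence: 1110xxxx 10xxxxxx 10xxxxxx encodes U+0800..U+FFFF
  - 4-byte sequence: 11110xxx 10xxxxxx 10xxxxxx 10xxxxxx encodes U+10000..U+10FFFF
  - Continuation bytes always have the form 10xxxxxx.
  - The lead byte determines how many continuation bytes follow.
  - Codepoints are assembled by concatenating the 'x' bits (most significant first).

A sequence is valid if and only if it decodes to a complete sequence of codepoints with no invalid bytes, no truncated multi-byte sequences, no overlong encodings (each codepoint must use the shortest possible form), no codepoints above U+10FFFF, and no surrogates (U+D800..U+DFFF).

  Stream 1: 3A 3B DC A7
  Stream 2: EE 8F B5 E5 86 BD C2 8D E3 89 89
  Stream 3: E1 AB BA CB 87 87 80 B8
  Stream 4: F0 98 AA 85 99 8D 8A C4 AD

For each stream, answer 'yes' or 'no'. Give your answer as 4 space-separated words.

Answer: yes yes no no

Derivation:
Stream 1: decodes cleanly. VALID
Stream 2: decodes cleanly. VALID
Stream 3: error at byte offset 5. INVALID
Stream 4: error at byte offset 4. INVALID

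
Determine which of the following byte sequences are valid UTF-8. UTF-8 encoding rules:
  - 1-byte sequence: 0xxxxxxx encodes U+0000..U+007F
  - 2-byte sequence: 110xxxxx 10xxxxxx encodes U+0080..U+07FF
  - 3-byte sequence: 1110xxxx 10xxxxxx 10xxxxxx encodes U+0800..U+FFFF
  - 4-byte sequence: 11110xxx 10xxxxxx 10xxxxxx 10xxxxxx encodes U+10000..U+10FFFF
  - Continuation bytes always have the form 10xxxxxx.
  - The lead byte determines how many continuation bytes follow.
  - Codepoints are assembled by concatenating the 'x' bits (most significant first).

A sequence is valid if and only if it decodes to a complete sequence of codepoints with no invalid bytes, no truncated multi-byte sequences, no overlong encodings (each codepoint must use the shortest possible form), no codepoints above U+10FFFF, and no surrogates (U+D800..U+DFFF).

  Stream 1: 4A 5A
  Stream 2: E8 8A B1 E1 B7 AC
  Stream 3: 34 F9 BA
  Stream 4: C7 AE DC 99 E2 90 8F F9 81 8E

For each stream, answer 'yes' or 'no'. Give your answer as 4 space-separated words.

Answer: yes yes no no

Derivation:
Stream 1: decodes cleanly. VALID
Stream 2: decodes cleanly. VALID
Stream 3: error at byte offset 1. INVALID
Stream 4: error at byte offset 7. INVALID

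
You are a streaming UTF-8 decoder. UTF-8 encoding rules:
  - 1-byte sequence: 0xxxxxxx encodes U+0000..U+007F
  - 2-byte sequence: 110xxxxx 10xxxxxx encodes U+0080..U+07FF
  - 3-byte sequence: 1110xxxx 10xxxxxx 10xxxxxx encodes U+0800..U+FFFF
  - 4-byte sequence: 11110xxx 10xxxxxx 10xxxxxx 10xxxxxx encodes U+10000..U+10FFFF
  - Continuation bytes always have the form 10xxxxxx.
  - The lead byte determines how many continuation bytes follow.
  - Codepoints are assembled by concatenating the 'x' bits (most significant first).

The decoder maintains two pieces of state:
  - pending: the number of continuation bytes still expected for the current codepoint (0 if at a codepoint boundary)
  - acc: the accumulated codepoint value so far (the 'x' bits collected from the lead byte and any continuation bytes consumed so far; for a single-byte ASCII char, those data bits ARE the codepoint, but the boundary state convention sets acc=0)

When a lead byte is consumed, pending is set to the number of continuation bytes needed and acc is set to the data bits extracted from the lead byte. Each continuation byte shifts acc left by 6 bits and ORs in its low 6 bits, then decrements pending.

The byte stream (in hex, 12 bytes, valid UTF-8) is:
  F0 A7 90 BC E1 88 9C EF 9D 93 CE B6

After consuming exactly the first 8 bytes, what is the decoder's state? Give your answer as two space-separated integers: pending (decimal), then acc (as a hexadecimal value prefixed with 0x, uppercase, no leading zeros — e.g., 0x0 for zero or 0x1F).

Answer: 2 0xF

Derivation:
Byte[0]=F0: 4-byte lead. pending=3, acc=0x0
Byte[1]=A7: continuation. acc=(acc<<6)|0x27=0x27, pending=2
Byte[2]=90: continuation. acc=(acc<<6)|0x10=0x9D0, pending=1
Byte[3]=BC: continuation. acc=(acc<<6)|0x3C=0x2743C, pending=0
Byte[4]=E1: 3-byte lead. pending=2, acc=0x1
Byte[5]=88: continuation. acc=(acc<<6)|0x08=0x48, pending=1
Byte[6]=9C: continuation. acc=(acc<<6)|0x1C=0x121C, pending=0
Byte[7]=EF: 3-byte lead. pending=2, acc=0xF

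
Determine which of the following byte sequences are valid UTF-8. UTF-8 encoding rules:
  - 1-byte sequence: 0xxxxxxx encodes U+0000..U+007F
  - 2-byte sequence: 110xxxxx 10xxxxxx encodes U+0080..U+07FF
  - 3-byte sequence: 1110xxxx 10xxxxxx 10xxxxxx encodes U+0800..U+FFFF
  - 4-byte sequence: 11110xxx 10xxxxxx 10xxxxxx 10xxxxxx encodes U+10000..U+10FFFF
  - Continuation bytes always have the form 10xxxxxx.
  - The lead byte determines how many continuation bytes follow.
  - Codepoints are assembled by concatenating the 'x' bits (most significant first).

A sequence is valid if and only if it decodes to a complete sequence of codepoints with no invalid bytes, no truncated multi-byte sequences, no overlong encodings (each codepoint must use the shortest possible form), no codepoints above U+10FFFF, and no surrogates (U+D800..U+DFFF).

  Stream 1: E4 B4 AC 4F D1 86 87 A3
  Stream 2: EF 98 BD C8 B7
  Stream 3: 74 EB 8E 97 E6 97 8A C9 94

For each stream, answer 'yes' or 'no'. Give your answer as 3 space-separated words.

Answer: no yes yes

Derivation:
Stream 1: error at byte offset 6. INVALID
Stream 2: decodes cleanly. VALID
Stream 3: decodes cleanly. VALID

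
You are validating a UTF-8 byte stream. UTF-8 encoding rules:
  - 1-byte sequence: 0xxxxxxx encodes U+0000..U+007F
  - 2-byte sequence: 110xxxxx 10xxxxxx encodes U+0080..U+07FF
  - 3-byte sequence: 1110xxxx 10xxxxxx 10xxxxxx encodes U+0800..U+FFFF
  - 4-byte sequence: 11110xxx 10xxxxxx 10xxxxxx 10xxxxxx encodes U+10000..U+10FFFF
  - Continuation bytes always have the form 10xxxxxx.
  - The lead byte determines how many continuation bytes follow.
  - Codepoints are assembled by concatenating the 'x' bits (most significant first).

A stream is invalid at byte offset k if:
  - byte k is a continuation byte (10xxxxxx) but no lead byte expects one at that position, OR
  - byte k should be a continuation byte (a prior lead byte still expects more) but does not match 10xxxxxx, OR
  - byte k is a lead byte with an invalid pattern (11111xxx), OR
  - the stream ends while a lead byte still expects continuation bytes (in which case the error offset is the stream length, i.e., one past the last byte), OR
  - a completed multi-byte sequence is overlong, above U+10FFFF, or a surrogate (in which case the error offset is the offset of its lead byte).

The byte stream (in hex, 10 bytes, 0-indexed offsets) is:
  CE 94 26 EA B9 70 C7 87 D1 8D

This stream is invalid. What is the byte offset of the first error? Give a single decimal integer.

Answer: 5

Derivation:
Byte[0]=CE: 2-byte lead, need 1 cont bytes. acc=0xE
Byte[1]=94: continuation. acc=(acc<<6)|0x14=0x394
Completed: cp=U+0394 (starts at byte 0)
Byte[2]=26: 1-byte ASCII. cp=U+0026
Byte[3]=EA: 3-byte lead, need 2 cont bytes. acc=0xA
Byte[4]=B9: continuation. acc=(acc<<6)|0x39=0x2B9
Byte[5]=70: expected 10xxxxxx continuation. INVALID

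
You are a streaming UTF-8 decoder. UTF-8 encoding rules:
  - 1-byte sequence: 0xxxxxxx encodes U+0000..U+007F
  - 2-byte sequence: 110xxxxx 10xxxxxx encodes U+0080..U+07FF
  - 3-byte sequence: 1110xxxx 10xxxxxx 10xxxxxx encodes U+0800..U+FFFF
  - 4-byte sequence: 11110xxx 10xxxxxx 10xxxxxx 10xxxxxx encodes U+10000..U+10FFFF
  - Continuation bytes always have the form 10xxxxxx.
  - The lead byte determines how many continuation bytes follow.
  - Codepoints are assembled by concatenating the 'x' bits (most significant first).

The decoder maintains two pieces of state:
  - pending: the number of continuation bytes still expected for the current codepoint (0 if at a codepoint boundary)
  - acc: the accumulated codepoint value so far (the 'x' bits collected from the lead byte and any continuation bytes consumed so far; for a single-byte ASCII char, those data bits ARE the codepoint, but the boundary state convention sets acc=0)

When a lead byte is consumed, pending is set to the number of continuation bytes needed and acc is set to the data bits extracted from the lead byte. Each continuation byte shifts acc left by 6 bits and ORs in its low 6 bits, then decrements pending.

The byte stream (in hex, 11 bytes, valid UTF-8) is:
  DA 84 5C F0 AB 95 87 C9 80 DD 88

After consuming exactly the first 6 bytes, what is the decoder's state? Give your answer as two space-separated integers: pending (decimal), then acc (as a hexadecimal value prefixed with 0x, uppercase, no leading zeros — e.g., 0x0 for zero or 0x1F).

Answer: 1 0xAD5

Derivation:
Byte[0]=DA: 2-byte lead. pending=1, acc=0x1A
Byte[1]=84: continuation. acc=(acc<<6)|0x04=0x684, pending=0
Byte[2]=5C: 1-byte. pending=0, acc=0x0
Byte[3]=F0: 4-byte lead. pending=3, acc=0x0
Byte[4]=AB: continuation. acc=(acc<<6)|0x2B=0x2B, pending=2
Byte[5]=95: continuation. acc=(acc<<6)|0x15=0xAD5, pending=1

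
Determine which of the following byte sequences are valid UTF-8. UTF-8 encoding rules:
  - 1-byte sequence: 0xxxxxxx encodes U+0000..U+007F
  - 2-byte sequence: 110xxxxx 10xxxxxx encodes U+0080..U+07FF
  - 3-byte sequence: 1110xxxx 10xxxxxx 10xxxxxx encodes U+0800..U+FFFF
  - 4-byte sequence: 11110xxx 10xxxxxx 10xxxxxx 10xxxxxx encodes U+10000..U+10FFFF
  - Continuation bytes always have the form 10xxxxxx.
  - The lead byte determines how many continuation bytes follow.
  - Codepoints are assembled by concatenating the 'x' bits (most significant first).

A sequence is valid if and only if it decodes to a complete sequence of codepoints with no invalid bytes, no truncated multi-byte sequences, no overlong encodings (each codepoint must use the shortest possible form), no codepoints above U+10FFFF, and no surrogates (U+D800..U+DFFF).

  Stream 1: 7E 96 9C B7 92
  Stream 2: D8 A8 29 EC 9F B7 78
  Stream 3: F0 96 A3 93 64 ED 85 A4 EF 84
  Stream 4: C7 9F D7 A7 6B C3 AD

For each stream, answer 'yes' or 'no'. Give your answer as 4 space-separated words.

Stream 1: error at byte offset 1. INVALID
Stream 2: decodes cleanly. VALID
Stream 3: error at byte offset 10. INVALID
Stream 4: decodes cleanly. VALID

Answer: no yes no yes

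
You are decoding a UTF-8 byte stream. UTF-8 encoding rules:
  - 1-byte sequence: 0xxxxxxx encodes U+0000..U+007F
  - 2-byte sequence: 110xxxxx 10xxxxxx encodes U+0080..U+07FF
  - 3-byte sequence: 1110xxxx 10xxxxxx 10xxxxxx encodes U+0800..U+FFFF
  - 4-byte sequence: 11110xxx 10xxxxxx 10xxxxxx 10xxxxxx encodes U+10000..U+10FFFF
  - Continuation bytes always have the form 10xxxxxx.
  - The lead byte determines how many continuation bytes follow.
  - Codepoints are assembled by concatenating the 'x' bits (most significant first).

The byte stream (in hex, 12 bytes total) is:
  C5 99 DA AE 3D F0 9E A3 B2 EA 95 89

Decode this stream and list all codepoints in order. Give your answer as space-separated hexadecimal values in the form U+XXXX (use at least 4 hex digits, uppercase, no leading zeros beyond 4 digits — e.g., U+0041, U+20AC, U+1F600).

Byte[0]=C5: 2-byte lead, need 1 cont bytes. acc=0x5
Byte[1]=99: continuation. acc=(acc<<6)|0x19=0x159
Completed: cp=U+0159 (starts at byte 0)
Byte[2]=DA: 2-byte lead, need 1 cont bytes. acc=0x1A
Byte[3]=AE: continuation. acc=(acc<<6)|0x2E=0x6AE
Completed: cp=U+06AE (starts at byte 2)
Byte[4]=3D: 1-byte ASCII. cp=U+003D
Byte[5]=F0: 4-byte lead, need 3 cont bytes. acc=0x0
Byte[6]=9E: continuation. acc=(acc<<6)|0x1E=0x1E
Byte[7]=A3: continuation. acc=(acc<<6)|0x23=0x7A3
Byte[8]=B2: continuation. acc=(acc<<6)|0x32=0x1E8F2
Completed: cp=U+1E8F2 (starts at byte 5)
Byte[9]=EA: 3-byte lead, need 2 cont bytes. acc=0xA
Byte[10]=95: continuation. acc=(acc<<6)|0x15=0x295
Byte[11]=89: continuation. acc=(acc<<6)|0x09=0xA549
Completed: cp=U+A549 (starts at byte 9)

Answer: U+0159 U+06AE U+003D U+1E8F2 U+A549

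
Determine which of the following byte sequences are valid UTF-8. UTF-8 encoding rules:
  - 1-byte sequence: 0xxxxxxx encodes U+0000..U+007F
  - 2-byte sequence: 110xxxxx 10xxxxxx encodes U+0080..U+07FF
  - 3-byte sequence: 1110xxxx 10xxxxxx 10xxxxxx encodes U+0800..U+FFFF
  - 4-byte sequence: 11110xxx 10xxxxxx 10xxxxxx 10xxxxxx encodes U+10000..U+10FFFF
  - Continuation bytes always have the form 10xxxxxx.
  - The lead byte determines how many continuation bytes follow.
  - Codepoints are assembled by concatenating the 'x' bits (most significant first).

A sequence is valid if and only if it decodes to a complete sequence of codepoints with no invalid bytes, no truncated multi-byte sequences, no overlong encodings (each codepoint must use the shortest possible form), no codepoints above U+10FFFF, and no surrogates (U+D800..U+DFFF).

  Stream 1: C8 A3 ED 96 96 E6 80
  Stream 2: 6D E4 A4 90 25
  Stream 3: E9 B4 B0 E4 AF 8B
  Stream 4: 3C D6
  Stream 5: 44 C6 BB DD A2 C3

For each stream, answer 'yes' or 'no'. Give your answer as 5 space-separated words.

Answer: no yes yes no no

Derivation:
Stream 1: error at byte offset 7. INVALID
Stream 2: decodes cleanly. VALID
Stream 3: decodes cleanly. VALID
Stream 4: error at byte offset 2. INVALID
Stream 5: error at byte offset 6. INVALID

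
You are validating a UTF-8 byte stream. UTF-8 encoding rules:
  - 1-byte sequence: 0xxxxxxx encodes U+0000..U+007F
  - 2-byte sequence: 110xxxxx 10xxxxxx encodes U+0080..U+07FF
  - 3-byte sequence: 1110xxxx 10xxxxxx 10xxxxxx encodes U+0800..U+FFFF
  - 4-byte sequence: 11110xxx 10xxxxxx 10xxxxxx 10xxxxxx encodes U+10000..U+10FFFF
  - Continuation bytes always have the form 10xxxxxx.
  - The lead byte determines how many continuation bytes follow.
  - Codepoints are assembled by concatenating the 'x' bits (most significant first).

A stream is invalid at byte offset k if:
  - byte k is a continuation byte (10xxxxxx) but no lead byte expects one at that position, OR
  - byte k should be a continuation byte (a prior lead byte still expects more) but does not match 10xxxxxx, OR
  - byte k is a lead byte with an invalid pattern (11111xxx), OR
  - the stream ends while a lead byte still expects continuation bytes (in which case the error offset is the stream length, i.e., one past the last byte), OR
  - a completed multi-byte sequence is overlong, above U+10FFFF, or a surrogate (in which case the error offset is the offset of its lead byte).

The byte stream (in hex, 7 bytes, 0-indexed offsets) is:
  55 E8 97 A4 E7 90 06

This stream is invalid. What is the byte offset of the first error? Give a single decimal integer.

Byte[0]=55: 1-byte ASCII. cp=U+0055
Byte[1]=E8: 3-byte lead, need 2 cont bytes. acc=0x8
Byte[2]=97: continuation. acc=(acc<<6)|0x17=0x217
Byte[3]=A4: continuation. acc=(acc<<6)|0x24=0x85E4
Completed: cp=U+85E4 (starts at byte 1)
Byte[4]=E7: 3-byte lead, need 2 cont bytes. acc=0x7
Byte[5]=90: continuation. acc=(acc<<6)|0x10=0x1D0
Byte[6]=06: expected 10xxxxxx continuation. INVALID

Answer: 6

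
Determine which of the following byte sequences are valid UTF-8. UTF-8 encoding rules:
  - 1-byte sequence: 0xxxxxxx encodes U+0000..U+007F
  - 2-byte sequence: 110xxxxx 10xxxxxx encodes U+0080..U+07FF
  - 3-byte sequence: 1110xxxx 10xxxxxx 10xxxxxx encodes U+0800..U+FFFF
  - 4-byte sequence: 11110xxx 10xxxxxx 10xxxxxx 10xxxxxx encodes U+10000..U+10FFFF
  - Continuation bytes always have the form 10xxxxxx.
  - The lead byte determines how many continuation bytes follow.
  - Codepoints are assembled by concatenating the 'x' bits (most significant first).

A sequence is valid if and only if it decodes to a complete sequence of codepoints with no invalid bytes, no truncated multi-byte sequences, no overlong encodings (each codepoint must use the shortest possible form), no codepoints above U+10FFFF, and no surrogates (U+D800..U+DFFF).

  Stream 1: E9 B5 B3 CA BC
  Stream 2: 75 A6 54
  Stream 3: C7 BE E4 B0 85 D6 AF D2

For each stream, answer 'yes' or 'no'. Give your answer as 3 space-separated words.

Answer: yes no no

Derivation:
Stream 1: decodes cleanly. VALID
Stream 2: error at byte offset 1. INVALID
Stream 3: error at byte offset 8. INVALID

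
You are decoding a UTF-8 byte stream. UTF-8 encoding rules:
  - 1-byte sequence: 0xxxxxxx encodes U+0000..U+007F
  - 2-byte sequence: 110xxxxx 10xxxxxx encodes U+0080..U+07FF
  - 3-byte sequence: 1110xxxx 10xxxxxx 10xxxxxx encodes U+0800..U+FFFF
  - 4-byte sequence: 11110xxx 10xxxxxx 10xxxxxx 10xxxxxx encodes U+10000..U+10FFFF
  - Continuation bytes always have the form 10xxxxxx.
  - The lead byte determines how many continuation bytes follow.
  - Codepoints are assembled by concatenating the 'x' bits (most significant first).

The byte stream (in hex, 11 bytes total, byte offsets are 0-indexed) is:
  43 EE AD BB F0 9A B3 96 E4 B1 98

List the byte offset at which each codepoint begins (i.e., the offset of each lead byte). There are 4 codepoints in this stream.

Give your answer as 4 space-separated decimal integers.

Byte[0]=43: 1-byte ASCII. cp=U+0043
Byte[1]=EE: 3-byte lead, need 2 cont bytes. acc=0xE
Byte[2]=AD: continuation. acc=(acc<<6)|0x2D=0x3AD
Byte[3]=BB: continuation. acc=(acc<<6)|0x3B=0xEB7B
Completed: cp=U+EB7B (starts at byte 1)
Byte[4]=F0: 4-byte lead, need 3 cont bytes. acc=0x0
Byte[5]=9A: continuation. acc=(acc<<6)|0x1A=0x1A
Byte[6]=B3: continuation. acc=(acc<<6)|0x33=0x6B3
Byte[7]=96: continuation. acc=(acc<<6)|0x16=0x1ACD6
Completed: cp=U+1ACD6 (starts at byte 4)
Byte[8]=E4: 3-byte lead, need 2 cont bytes. acc=0x4
Byte[9]=B1: continuation. acc=(acc<<6)|0x31=0x131
Byte[10]=98: continuation. acc=(acc<<6)|0x18=0x4C58
Completed: cp=U+4C58 (starts at byte 8)

Answer: 0 1 4 8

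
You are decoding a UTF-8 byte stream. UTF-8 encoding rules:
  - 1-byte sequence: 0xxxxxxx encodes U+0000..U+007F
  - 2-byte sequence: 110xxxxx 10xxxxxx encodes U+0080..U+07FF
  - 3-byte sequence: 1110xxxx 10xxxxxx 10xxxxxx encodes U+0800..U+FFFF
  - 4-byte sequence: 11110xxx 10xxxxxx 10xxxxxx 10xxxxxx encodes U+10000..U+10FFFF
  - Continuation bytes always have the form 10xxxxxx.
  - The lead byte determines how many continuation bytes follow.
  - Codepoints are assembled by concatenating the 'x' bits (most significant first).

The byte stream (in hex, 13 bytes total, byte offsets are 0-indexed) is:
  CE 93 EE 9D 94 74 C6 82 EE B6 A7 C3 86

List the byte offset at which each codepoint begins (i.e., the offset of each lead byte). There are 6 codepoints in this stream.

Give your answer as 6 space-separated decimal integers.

Byte[0]=CE: 2-byte lead, need 1 cont bytes. acc=0xE
Byte[1]=93: continuation. acc=(acc<<6)|0x13=0x393
Completed: cp=U+0393 (starts at byte 0)
Byte[2]=EE: 3-byte lead, need 2 cont bytes. acc=0xE
Byte[3]=9D: continuation. acc=(acc<<6)|0x1D=0x39D
Byte[4]=94: continuation. acc=(acc<<6)|0x14=0xE754
Completed: cp=U+E754 (starts at byte 2)
Byte[5]=74: 1-byte ASCII. cp=U+0074
Byte[6]=C6: 2-byte lead, need 1 cont bytes. acc=0x6
Byte[7]=82: continuation. acc=(acc<<6)|0x02=0x182
Completed: cp=U+0182 (starts at byte 6)
Byte[8]=EE: 3-byte lead, need 2 cont bytes. acc=0xE
Byte[9]=B6: continuation. acc=(acc<<6)|0x36=0x3B6
Byte[10]=A7: continuation. acc=(acc<<6)|0x27=0xEDA7
Completed: cp=U+EDA7 (starts at byte 8)
Byte[11]=C3: 2-byte lead, need 1 cont bytes. acc=0x3
Byte[12]=86: continuation. acc=(acc<<6)|0x06=0xC6
Completed: cp=U+00C6 (starts at byte 11)

Answer: 0 2 5 6 8 11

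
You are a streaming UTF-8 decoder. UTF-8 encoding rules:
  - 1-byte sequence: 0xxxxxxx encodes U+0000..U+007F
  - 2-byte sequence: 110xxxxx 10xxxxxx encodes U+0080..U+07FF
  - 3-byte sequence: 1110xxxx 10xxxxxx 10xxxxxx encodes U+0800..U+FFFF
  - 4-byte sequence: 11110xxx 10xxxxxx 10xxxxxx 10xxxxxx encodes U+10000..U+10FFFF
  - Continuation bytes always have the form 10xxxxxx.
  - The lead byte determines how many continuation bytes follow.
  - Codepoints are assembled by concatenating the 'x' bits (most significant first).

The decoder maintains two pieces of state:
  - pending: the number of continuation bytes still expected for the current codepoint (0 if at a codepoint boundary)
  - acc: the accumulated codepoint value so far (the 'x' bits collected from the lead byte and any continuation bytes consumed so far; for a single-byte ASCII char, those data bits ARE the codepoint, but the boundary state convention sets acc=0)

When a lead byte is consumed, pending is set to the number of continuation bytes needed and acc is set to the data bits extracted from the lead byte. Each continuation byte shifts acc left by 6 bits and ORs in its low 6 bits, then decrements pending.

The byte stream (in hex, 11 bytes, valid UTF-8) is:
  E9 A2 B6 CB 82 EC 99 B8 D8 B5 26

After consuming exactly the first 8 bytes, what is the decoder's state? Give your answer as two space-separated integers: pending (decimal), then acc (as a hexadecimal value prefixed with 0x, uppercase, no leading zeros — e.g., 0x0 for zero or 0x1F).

Byte[0]=E9: 3-byte lead. pending=2, acc=0x9
Byte[1]=A2: continuation. acc=(acc<<6)|0x22=0x262, pending=1
Byte[2]=B6: continuation. acc=(acc<<6)|0x36=0x98B6, pending=0
Byte[3]=CB: 2-byte lead. pending=1, acc=0xB
Byte[4]=82: continuation. acc=(acc<<6)|0x02=0x2C2, pending=0
Byte[5]=EC: 3-byte lead. pending=2, acc=0xC
Byte[6]=99: continuation. acc=(acc<<6)|0x19=0x319, pending=1
Byte[7]=B8: continuation. acc=(acc<<6)|0x38=0xC678, pending=0

Answer: 0 0xC678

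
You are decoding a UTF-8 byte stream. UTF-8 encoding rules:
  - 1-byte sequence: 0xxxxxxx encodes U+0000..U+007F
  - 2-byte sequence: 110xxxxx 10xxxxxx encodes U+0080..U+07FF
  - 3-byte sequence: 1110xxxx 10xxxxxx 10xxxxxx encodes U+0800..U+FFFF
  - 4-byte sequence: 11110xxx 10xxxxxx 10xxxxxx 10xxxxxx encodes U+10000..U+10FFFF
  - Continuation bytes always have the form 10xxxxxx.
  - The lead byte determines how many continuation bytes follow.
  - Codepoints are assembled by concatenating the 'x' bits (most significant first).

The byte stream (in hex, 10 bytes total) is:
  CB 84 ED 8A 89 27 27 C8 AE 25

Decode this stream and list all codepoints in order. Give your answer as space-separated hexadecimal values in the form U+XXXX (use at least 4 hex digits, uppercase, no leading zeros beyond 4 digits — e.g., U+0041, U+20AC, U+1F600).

Answer: U+02C4 U+D289 U+0027 U+0027 U+022E U+0025

Derivation:
Byte[0]=CB: 2-byte lead, need 1 cont bytes. acc=0xB
Byte[1]=84: continuation. acc=(acc<<6)|0x04=0x2C4
Completed: cp=U+02C4 (starts at byte 0)
Byte[2]=ED: 3-byte lead, need 2 cont bytes. acc=0xD
Byte[3]=8A: continuation. acc=(acc<<6)|0x0A=0x34A
Byte[4]=89: continuation. acc=(acc<<6)|0x09=0xD289
Completed: cp=U+D289 (starts at byte 2)
Byte[5]=27: 1-byte ASCII. cp=U+0027
Byte[6]=27: 1-byte ASCII. cp=U+0027
Byte[7]=C8: 2-byte lead, need 1 cont bytes. acc=0x8
Byte[8]=AE: continuation. acc=(acc<<6)|0x2E=0x22E
Completed: cp=U+022E (starts at byte 7)
Byte[9]=25: 1-byte ASCII. cp=U+0025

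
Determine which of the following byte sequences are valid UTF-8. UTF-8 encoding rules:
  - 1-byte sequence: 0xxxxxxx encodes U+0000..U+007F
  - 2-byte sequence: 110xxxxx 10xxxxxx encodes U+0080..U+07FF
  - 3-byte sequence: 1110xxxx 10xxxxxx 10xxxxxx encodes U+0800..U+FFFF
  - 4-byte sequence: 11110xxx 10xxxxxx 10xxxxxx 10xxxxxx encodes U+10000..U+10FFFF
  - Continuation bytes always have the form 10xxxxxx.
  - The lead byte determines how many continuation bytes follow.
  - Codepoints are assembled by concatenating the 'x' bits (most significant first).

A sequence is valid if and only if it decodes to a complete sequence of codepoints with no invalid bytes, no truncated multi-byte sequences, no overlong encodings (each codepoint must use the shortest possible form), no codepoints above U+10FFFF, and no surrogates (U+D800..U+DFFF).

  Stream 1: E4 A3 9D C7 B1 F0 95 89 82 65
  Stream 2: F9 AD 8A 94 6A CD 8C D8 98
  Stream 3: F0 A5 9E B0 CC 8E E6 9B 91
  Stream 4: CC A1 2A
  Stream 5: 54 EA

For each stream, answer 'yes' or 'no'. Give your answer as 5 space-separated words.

Answer: yes no yes yes no

Derivation:
Stream 1: decodes cleanly. VALID
Stream 2: error at byte offset 0. INVALID
Stream 3: decodes cleanly. VALID
Stream 4: decodes cleanly. VALID
Stream 5: error at byte offset 2. INVALID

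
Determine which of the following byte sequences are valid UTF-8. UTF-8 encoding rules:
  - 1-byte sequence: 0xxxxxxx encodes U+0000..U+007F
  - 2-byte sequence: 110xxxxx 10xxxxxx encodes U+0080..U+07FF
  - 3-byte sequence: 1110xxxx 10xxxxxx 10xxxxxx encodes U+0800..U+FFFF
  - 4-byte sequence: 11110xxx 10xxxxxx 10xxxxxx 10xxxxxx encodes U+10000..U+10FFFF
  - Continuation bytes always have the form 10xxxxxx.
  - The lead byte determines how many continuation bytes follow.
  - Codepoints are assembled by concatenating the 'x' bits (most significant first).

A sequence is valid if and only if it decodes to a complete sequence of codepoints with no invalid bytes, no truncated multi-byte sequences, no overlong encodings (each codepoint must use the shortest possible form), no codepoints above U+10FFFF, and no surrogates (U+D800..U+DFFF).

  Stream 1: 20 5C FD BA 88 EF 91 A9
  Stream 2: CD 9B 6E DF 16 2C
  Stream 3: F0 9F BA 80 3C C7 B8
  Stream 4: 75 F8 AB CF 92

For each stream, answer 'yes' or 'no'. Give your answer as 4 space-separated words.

Answer: no no yes no

Derivation:
Stream 1: error at byte offset 2. INVALID
Stream 2: error at byte offset 4. INVALID
Stream 3: decodes cleanly. VALID
Stream 4: error at byte offset 1. INVALID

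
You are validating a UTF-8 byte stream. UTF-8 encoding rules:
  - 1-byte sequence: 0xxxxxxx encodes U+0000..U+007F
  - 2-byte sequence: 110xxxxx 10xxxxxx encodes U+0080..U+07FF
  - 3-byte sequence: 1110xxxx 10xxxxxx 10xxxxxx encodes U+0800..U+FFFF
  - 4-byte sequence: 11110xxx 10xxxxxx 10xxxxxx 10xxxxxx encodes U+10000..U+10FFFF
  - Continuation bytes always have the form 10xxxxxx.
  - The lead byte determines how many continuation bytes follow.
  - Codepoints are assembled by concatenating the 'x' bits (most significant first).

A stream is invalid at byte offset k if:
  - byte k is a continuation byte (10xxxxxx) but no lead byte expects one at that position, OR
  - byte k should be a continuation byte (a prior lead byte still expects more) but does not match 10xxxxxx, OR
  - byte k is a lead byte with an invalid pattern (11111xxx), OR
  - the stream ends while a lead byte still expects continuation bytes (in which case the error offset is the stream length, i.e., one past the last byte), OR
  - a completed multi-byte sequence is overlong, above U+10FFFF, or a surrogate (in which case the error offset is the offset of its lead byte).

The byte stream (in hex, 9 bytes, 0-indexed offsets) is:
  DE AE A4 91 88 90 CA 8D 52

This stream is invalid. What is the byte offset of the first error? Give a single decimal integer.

Byte[0]=DE: 2-byte lead, need 1 cont bytes. acc=0x1E
Byte[1]=AE: continuation. acc=(acc<<6)|0x2E=0x7AE
Completed: cp=U+07AE (starts at byte 0)
Byte[2]=A4: INVALID lead byte (not 0xxx/110x/1110/11110)

Answer: 2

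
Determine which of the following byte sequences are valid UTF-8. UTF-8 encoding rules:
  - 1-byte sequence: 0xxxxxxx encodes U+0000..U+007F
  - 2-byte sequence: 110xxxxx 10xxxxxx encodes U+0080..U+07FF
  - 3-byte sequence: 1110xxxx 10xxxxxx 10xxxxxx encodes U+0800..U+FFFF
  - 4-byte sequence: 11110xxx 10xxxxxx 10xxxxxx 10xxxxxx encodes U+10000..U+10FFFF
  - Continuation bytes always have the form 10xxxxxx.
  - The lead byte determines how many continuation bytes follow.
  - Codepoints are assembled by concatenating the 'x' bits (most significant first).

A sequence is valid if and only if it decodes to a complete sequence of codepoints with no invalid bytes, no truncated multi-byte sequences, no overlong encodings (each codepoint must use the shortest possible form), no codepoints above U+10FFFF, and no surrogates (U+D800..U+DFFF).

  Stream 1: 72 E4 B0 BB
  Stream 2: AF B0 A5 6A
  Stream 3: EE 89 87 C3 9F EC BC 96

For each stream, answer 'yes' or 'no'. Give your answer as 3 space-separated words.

Answer: yes no yes

Derivation:
Stream 1: decodes cleanly. VALID
Stream 2: error at byte offset 0. INVALID
Stream 3: decodes cleanly. VALID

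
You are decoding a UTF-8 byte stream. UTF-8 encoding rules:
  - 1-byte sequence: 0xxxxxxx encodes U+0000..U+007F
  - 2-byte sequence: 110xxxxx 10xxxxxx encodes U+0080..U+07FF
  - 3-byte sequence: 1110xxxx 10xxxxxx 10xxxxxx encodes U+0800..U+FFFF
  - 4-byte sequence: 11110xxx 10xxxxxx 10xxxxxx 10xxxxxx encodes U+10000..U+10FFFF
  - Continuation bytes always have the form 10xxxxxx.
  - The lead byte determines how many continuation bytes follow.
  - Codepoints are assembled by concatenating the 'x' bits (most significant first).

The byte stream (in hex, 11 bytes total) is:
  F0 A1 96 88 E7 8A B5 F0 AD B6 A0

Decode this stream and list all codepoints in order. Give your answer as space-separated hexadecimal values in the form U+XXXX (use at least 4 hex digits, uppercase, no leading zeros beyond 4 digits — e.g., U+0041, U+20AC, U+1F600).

Answer: U+21588 U+72B5 U+2DDA0

Derivation:
Byte[0]=F0: 4-byte lead, need 3 cont bytes. acc=0x0
Byte[1]=A1: continuation. acc=(acc<<6)|0x21=0x21
Byte[2]=96: continuation. acc=(acc<<6)|0x16=0x856
Byte[3]=88: continuation. acc=(acc<<6)|0x08=0x21588
Completed: cp=U+21588 (starts at byte 0)
Byte[4]=E7: 3-byte lead, need 2 cont bytes. acc=0x7
Byte[5]=8A: continuation. acc=(acc<<6)|0x0A=0x1CA
Byte[6]=B5: continuation. acc=(acc<<6)|0x35=0x72B5
Completed: cp=U+72B5 (starts at byte 4)
Byte[7]=F0: 4-byte lead, need 3 cont bytes. acc=0x0
Byte[8]=AD: continuation. acc=(acc<<6)|0x2D=0x2D
Byte[9]=B6: continuation. acc=(acc<<6)|0x36=0xB76
Byte[10]=A0: continuation. acc=(acc<<6)|0x20=0x2DDA0
Completed: cp=U+2DDA0 (starts at byte 7)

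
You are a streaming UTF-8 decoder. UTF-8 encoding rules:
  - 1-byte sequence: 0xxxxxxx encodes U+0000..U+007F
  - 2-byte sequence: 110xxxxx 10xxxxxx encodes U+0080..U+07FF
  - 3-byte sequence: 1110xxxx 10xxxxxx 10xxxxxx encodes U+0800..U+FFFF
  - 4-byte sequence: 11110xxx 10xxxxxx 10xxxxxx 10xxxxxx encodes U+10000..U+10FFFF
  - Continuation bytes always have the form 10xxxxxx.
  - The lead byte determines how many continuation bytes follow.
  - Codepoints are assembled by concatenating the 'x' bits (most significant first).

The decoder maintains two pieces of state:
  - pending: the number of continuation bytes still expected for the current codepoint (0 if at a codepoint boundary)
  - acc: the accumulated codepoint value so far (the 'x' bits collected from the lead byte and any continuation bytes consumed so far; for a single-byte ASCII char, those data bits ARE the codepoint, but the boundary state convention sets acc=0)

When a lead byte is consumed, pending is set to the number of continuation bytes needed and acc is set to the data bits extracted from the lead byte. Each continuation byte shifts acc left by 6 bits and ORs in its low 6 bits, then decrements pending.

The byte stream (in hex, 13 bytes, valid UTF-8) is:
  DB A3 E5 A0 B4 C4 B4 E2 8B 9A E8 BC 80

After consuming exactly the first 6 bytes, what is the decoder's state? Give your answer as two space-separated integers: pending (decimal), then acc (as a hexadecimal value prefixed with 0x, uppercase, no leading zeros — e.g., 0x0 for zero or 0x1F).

Answer: 1 0x4

Derivation:
Byte[0]=DB: 2-byte lead. pending=1, acc=0x1B
Byte[1]=A3: continuation. acc=(acc<<6)|0x23=0x6E3, pending=0
Byte[2]=E5: 3-byte lead. pending=2, acc=0x5
Byte[3]=A0: continuation. acc=(acc<<6)|0x20=0x160, pending=1
Byte[4]=B4: continuation. acc=(acc<<6)|0x34=0x5834, pending=0
Byte[5]=C4: 2-byte lead. pending=1, acc=0x4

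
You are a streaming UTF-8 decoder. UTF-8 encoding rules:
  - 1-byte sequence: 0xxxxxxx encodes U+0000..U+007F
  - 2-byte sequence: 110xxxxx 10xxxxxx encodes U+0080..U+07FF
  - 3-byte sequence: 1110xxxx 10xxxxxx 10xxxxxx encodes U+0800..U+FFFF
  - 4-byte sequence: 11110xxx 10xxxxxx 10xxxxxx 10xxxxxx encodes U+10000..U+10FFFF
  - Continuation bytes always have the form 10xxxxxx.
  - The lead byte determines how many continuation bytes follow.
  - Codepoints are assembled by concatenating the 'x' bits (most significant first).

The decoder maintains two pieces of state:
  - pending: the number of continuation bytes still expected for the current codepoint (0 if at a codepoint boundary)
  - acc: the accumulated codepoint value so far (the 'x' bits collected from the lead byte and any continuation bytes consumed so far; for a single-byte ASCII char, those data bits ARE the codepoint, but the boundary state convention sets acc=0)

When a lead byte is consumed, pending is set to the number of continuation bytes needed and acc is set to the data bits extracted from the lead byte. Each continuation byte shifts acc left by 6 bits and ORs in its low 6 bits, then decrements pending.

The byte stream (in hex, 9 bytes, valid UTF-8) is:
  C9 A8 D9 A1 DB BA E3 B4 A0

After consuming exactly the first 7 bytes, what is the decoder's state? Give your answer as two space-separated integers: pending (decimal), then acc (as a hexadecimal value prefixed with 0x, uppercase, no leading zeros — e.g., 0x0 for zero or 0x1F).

Byte[0]=C9: 2-byte lead. pending=1, acc=0x9
Byte[1]=A8: continuation. acc=(acc<<6)|0x28=0x268, pending=0
Byte[2]=D9: 2-byte lead. pending=1, acc=0x19
Byte[3]=A1: continuation. acc=(acc<<6)|0x21=0x661, pending=0
Byte[4]=DB: 2-byte lead. pending=1, acc=0x1B
Byte[5]=BA: continuation. acc=(acc<<6)|0x3A=0x6FA, pending=0
Byte[6]=E3: 3-byte lead. pending=2, acc=0x3

Answer: 2 0x3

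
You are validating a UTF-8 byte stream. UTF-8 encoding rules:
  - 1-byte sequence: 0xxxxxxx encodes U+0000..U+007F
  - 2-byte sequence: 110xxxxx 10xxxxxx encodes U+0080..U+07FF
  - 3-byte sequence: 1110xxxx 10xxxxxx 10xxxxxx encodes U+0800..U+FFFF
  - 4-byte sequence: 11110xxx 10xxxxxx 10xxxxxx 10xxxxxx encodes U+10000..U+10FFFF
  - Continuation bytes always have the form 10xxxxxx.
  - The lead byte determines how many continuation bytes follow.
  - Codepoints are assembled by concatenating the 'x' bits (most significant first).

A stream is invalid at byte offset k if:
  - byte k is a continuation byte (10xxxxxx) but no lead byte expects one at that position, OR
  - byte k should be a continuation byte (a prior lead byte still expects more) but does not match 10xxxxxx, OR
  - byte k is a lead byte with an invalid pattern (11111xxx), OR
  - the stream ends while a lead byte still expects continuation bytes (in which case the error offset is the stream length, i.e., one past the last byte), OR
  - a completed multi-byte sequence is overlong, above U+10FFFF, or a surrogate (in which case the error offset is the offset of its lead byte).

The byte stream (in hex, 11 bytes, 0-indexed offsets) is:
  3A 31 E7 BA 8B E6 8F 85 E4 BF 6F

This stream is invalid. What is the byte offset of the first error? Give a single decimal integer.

Byte[0]=3A: 1-byte ASCII. cp=U+003A
Byte[1]=31: 1-byte ASCII. cp=U+0031
Byte[2]=E7: 3-byte lead, need 2 cont bytes. acc=0x7
Byte[3]=BA: continuation. acc=(acc<<6)|0x3A=0x1FA
Byte[4]=8B: continuation. acc=(acc<<6)|0x0B=0x7E8B
Completed: cp=U+7E8B (starts at byte 2)
Byte[5]=E6: 3-byte lead, need 2 cont bytes. acc=0x6
Byte[6]=8F: continuation. acc=(acc<<6)|0x0F=0x18F
Byte[7]=85: continuation. acc=(acc<<6)|0x05=0x63C5
Completed: cp=U+63C5 (starts at byte 5)
Byte[8]=E4: 3-byte lead, need 2 cont bytes. acc=0x4
Byte[9]=BF: continuation. acc=(acc<<6)|0x3F=0x13F
Byte[10]=6F: expected 10xxxxxx continuation. INVALID

Answer: 10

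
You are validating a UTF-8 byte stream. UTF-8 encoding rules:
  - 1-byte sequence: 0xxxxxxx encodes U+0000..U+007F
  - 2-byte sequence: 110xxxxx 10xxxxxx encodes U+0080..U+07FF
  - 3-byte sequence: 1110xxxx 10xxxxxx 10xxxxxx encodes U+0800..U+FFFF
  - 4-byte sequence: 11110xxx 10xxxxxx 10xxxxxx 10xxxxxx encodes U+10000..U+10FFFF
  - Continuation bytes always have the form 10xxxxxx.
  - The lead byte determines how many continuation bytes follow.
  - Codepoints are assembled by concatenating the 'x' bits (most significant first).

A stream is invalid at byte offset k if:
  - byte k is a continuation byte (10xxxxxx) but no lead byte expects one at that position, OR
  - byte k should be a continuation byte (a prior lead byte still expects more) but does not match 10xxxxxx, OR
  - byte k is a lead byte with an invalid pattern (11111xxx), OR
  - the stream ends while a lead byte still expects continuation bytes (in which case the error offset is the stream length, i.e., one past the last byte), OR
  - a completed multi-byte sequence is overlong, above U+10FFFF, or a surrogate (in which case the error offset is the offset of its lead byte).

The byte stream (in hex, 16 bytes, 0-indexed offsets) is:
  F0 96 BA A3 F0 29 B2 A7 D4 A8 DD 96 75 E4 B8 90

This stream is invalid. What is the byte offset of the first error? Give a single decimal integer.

Answer: 5

Derivation:
Byte[0]=F0: 4-byte lead, need 3 cont bytes. acc=0x0
Byte[1]=96: continuation. acc=(acc<<6)|0x16=0x16
Byte[2]=BA: continuation. acc=(acc<<6)|0x3A=0x5BA
Byte[3]=A3: continuation. acc=(acc<<6)|0x23=0x16EA3
Completed: cp=U+16EA3 (starts at byte 0)
Byte[4]=F0: 4-byte lead, need 3 cont bytes. acc=0x0
Byte[5]=29: expected 10xxxxxx continuation. INVALID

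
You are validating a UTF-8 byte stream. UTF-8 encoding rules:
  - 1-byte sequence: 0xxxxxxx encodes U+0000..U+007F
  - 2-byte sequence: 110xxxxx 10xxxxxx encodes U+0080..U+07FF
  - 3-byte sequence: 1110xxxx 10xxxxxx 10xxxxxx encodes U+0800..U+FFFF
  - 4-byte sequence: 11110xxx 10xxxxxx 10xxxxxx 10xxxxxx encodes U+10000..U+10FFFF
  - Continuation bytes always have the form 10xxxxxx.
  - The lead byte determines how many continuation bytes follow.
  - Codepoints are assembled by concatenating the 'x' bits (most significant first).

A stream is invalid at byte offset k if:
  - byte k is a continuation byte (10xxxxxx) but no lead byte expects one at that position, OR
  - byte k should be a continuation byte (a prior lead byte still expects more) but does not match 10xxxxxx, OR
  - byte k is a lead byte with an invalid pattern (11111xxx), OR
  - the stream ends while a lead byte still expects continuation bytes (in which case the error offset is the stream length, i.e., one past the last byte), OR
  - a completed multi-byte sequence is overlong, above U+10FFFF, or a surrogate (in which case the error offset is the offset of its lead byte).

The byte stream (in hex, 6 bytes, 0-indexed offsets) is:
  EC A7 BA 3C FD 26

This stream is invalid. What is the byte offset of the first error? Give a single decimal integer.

Byte[0]=EC: 3-byte lead, need 2 cont bytes. acc=0xC
Byte[1]=A7: continuation. acc=(acc<<6)|0x27=0x327
Byte[2]=BA: continuation. acc=(acc<<6)|0x3A=0xC9FA
Completed: cp=U+C9FA (starts at byte 0)
Byte[3]=3C: 1-byte ASCII. cp=U+003C
Byte[4]=FD: INVALID lead byte (not 0xxx/110x/1110/11110)

Answer: 4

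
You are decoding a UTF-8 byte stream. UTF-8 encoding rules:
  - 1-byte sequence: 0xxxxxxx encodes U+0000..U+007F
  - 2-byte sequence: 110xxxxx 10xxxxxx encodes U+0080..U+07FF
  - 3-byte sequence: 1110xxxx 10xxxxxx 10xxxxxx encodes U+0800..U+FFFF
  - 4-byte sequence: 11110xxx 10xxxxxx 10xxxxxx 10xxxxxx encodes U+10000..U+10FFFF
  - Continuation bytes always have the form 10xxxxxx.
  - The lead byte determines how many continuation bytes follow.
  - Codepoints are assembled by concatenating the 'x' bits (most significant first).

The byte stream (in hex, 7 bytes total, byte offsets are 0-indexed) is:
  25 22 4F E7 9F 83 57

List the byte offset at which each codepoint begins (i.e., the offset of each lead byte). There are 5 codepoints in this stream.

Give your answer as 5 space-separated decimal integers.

Byte[0]=25: 1-byte ASCII. cp=U+0025
Byte[1]=22: 1-byte ASCII. cp=U+0022
Byte[2]=4F: 1-byte ASCII. cp=U+004F
Byte[3]=E7: 3-byte lead, need 2 cont bytes. acc=0x7
Byte[4]=9F: continuation. acc=(acc<<6)|0x1F=0x1DF
Byte[5]=83: continuation. acc=(acc<<6)|0x03=0x77C3
Completed: cp=U+77C3 (starts at byte 3)
Byte[6]=57: 1-byte ASCII. cp=U+0057

Answer: 0 1 2 3 6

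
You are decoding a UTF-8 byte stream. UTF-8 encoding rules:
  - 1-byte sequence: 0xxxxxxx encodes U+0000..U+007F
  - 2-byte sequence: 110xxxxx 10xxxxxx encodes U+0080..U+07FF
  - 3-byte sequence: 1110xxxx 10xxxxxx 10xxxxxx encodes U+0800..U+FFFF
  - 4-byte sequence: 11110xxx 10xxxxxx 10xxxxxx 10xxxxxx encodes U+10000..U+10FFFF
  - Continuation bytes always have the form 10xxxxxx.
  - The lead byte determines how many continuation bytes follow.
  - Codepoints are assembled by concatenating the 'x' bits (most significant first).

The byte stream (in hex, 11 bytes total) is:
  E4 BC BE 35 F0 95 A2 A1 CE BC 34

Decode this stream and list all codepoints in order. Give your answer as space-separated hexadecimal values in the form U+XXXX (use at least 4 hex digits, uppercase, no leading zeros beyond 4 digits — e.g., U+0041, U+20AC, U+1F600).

Byte[0]=E4: 3-byte lead, need 2 cont bytes. acc=0x4
Byte[1]=BC: continuation. acc=(acc<<6)|0x3C=0x13C
Byte[2]=BE: continuation. acc=(acc<<6)|0x3E=0x4F3E
Completed: cp=U+4F3E (starts at byte 0)
Byte[3]=35: 1-byte ASCII. cp=U+0035
Byte[4]=F0: 4-byte lead, need 3 cont bytes. acc=0x0
Byte[5]=95: continuation. acc=(acc<<6)|0x15=0x15
Byte[6]=A2: continuation. acc=(acc<<6)|0x22=0x562
Byte[7]=A1: continuation. acc=(acc<<6)|0x21=0x158A1
Completed: cp=U+158A1 (starts at byte 4)
Byte[8]=CE: 2-byte lead, need 1 cont bytes. acc=0xE
Byte[9]=BC: continuation. acc=(acc<<6)|0x3C=0x3BC
Completed: cp=U+03BC (starts at byte 8)
Byte[10]=34: 1-byte ASCII. cp=U+0034

Answer: U+4F3E U+0035 U+158A1 U+03BC U+0034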